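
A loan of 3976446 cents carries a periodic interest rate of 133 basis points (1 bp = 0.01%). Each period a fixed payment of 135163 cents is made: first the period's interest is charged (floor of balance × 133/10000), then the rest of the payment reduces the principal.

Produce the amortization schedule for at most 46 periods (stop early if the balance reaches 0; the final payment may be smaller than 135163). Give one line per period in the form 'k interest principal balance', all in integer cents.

1. interest=⌊3976446·133/10000⌋=52886; principal=135163-52886=82277; balance=3976446-82277=3894169
2. interest=⌊3894169·133/10000⌋=51792; principal=135163-51792=83371; balance=3894169-83371=3810798
3. interest=⌊3810798·133/10000⌋=50683; principal=135163-50683=84480; balance=3810798-84480=3726318
4. interest=⌊3726318·133/10000⌋=49560; principal=135163-49560=85603; balance=3726318-85603=3640715
5. interest=⌊3640715·133/10000⌋=48421; principal=135163-48421=86742; balance=3640715-86742=3553973
6. interest=⌊3553973·133/10000⌋=47267; principal=135163-47267=87896; balance=3553973-87896=3466077
7. interest=⌊3466077·133/10000⌋=46098; principal=135163-46098=89065; balance=3466077-89065=3377012
8. interest=⌊3377012·133/10000⌋=44914; principal=135163-44914=90249; balance=3377012-90249=3286763
9. interest=⌊3286763·133/10000⌋=43713; principal=135163-43713=91450; balance=3286763-91450=3195313
10. interest=⌊3195313·133/10000⌋=42497; principal=135163-42497=92666; balance=3195313-92666=3102647
11. interest=⌊3102647·133/10000⌋=41265; principal=135163-41265=93898; balance=3102647-93898=3008749
12. interest=⌊3008749·133/10000⌋=40016; principal=135163-40016=95147; balance=3008749-95147=2913602
13. interest=⌊2913602·133/10000⌋=38750; principal=135163-38750=96413; balance=2913602-96413=2817189
14. interest=⌊2817189·133/10000⌋=37468; principal=135163-37468=97695; balance=2817189-97695=2719494
15. interest=⌊2719494·133/10000⌋=36169; principal=135163-36169=98994; balance=2719494-98994=2620500
16. interest=⌊2620500·133/10000⌋=34852; principal=135163-34852=100311; balance=2620500-100311=2520189
17. interest=⌊2520189·133/10000⌋=33518; principal=135163-33518=101645; balance=2520189-101645=2418544
18. interest=⌊2418544·133/10000⌋=32166; principal=135163-32166=102997; balance=2418544-102997=2315547
19. interest=⌊2315547·133/10000⌋=30796; principal=135163-30796=104367; balance=2315547-104367=2211180
20. interest=⌊2211180·133/10000⌋=29408; principal=135163-29408=105755; balance=2211180-105755=2105425
21. interest=⌊2105425·133/10000⌋=28002; principal=135163-28002=107161; balance=2105425-107161=1998264
22. interest=⌊1998264·133/10000⌋=26576; principal=135163-26576=108587; balance=1998264-108587=1889677
23. interest=⌊1889677·133/10000⌋=25132; principal=135163-25132=110031; balance=1889677-110031=1779646
24. interest=⌊1779646·133/10000⌋=23669; principal=135163-23669=111494; balance=1779646-111494=1668152
25. interest=⌊1668152·133/10000⌋=22186; principal=135163-22186=112977; balance=1668152-112977=1555175
26. interest=⌊1555175·133/10000⌋=20683; principal=135163-20683=114480; balance=1555175-114480=1440695
27. interest=⌊1440695·133/10000⌋=19161; principal=135163-19161=116002; balance=1440695-116002=1324693
28. interest=⌊1324693·133/10000⌋=17618; principal=135163-17618=117545; balance=1324693-117545=1207148
29. interest=⌊1207148·133/10000⌋=16055; principal=135163-16055=119108; balance=1207148-119108=1088040
30. interest=⌊1088040·133/10000⌋=14470; principal=135163-14470=120693; balance=1088040-120693=967347
31. interest=⌊967347·133/10000⌋=12865; principal=135163-12865=122298; balance=967347-122298=845049
32. interest=⌊845049·133/10000⌋=11239; principal=135163-11239=123924; balance=845049-123924=721125
33. interest=⌊721125·133/10000⌋=9590; principal=135163-9590=125573; balance=721125-125573=595552
34. interest=⌊595552·133/10000⌋=7920; principal=135163-7920=127243; balance=595552-127243=468309
35. interest=⌊468309·133/10000⌋=6228; principal=135163-6228=128935; balance=468309-128935=339374
36. interest=⌊339374·133/10000⌋=4513; principal=135163-4513=130650; balance=339374-130650=208724
37. interest=⌊208724·133/10000⌋=2776; principal=135163-2776=132387; balance=208724-132387=76337
38. interest=⌊76337·133/10000⌋=1015; principal=min(135163-1015,76337)=76337; balance=76337-76337=0

1 52886 82277 3894169
2 51792 83371 3810798
3 50683 84480 3726318
4 49560 85603 3640715
5 48421 86742 3553973
6 47267 87896 3466077
7 46098 89065 3377012
8 44914 90249 3286763
9 43713 91450 3195313
10 42497 92666 3102647
11 41265 93898 3008749
12 40016 95147 2913602
13 38750 96413 2817189
14 37468 97695 2719494
15 36169 98994 2620500
16 34852 100311 2520189
17 33518 101645 2418544
18 32166 102997 2315547
19 30796 104367 2211180
20 29408 105755 2105425
21 28002 107161 1998264
22 26576 108587 1889677
23 25132 110031 1779646
24 23669 111494 1668152
25 22186 112977 1555175
26 20683 114480 1440695
27 19161 116002 1324693
28 17618 117545 1207148
29 16055 119108 1088040
30 14470 120693 967347
31 12865 122298 845049
32 11239 123924 721125
33 9590 125573 595552
34 7920 127243 468309
35 6228 128935 339374
36 4513 130650 208724
37 2776 132387 76337
38 1015 76337 0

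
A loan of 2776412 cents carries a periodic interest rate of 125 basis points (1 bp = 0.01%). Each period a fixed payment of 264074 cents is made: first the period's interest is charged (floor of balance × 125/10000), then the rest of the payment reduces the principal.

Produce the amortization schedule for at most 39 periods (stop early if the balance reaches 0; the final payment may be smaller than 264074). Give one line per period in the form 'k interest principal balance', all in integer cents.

1. interest=⌊2776412·125/10000⌋=34705; principal=264074-34705=229369; balance=2776412-229369=2547043
2. interest=⌊2547043·125/10000⌋=31838; principal=264074-31838=232236; balance=2547043-232236=2314807
3. interest=⌊2314807·125/10000⌋=28935; principal=264074-28935=235139; balance=2314807-235139=2079668
4. interest=⌊2079668·125/10000⌋=25995; principal=264074-25995=238079; balance=2079668-238079=1841589
5. interest=⌊1841589·125/10000⌋=23019; principal=264074-23019=241055; balance=1841589-241055=1600534
6. interest=⌊1600534·125/10000⌋=20006; principal=264074-20006=244068; balance=1600534-244068=1356466
7. interest=⌊1356466·125/10000⌋=16955; principal=264074-16955=247119; balance=1356466-247119=1109347
8. interest=⌊1109347·125/10000⌋=13866; principal=264074-13866=250208; balance=1109347-250208=859139
9. interest=⌊859139·125/10000⌋=10739; principal=264074-10739=253335; balance=859139-253335=605804
10. interest=⌊605804·125/10000⌋=7572; principal=264074-7572=256502; balance=605804-256502=349302
11. interest=⌊349302·125/10000⌋=4366; principal=264074-4366=259708; balance=349302-259708=89594
12. interest=⌊89594·125/10000⌋=1119; principal=min(264074-1119,89594)=89594; balance=89594-89594=0

1 34705 229369 2547043
2 31838 232236 2314807
3 28935 235139 2079668
4 25995 238079 1841589
5 23019 241055 1600534
6 20006 244068 1356466
7 16955 247119 1109347
8 13866 250208 859139
9 10739 253335 605804
10 7572 256502 349302
11 4366 259708 89594
12 1119 89594 0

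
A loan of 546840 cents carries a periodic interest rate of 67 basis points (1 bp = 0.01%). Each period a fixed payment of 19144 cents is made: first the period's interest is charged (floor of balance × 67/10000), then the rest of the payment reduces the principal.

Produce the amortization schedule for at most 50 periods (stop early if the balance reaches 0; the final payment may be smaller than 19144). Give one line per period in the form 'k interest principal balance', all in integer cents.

1 3663 15481 531359
2 3560 15584 515775
3 3455 15689 500086
4 3350 15794 484292
5 3244 15900 468392
6 3138 16006 452386
7 3030 16114 436272
8 2923 16221 420051
9 2814 16330 403721
10 2704 16440 387281
11 2594 16550 370731
12 2483 16661 354070
13 2372 16772 337298
14 2259 16885 320413
15 2146 16998 303415
16 2032 17112 286303
17 1918 17226 269077
18 1802 17342 251735
19 1686 17458 234277
20 1569 17575 216702
21 1451 17693 199009
22 1333 17811 181198
23 1214 17930 163268
24 1093 18051 145217
25 972 18172 127045
26 851 18293 108752
27 728 18416 90336
28 605 18539 71797
29 481 18663 53134
30 355 18789 34345
31 230 18914 15431
32 103 15431 0

1. interest=⌊546840·67/10000⌋=3663; principal=19144-3663=15481; balance=546840-15481=531359
2. interest=⌊531359·67/10000⌋=3560; principal=19144-3560=15584; balance=531359-15584=515775
3. interest=⌊515775·67/10000⌋=3455; principal=19144-3455=15689; balance=515775-15689=500086
4. interest=⌊500086·67/10000⌋=3350; principal=19144-3350=15794; balance=500086-15794=484292
5. interest=⌊484292·67/10000⌋=3244; principal=19144-3244=15900; balance=484292-15900=468392
6. interest=⌊468392·67/10000⌋=3138; principal=19144-3138=16006; balance=468392-16006=452386
7. interest=⌊452386·67/10000⌋=3030; principal=19144-3030=16114; balance=452386-16114=436272
8. interest=⌊436272·67/10000⌋=2923; principal=19144-2923=16221; balance=436272-16221=420051
9. interest=⌊420051·67/10000⌋=2814; principal=19144-2814=16330; balance=420051-16330=403721
10. interest=⌊403721·67/10000⌋=2704; principal=19144-2704=16440; balance=403721-16440=387281
11. interest=⌊387281·67/10000⌋=2594; principal=19144-2594=16550; balance=387281-16550=370731
12. interest=⌊370731·67/10000⌋=2483; principal=19144-2483=16661; balance=370731-16661=354070
13. interest=⌊354070·67/10000⌋=2372; principal=19144-2372=16772; balance=354070-16772=337298
14. interest=⌊337298·67/10000⌋=2259; principal=19144-2259=16885; balance=337298-16885=320413
15. interest=⌊320413·67/10000⌋=2146; principal=19144-2146=16998; balance=320413-16998=303415
16. interest=⌊303415·67/10000⌋=2032; principal=19144-2032=17112; balance=303415-17112=286303
17. interest=⌊286303·67/10000⌋=1918; principal=19144-1918=17226; balance=286303-17226=269077
18. interest=⌊269077·67/10000⌋=1802; principal=19144-1802=17342; balance=269077-17342=251735
19. interest=⌊251735·67/10000⌋=1686; principal=19144-1686=17458; balance=251735-17458=234277
20. interest=⌊234277·67/10000⌋=1569; principal=19144-1569=17575; balance=234277-17575=216702
21. interest=⌊216702·67/10000⌋=1451; principal=19144-1451=17693; balance=216702-17693=199009
22. interest=⌊199009·67/10000⌋=1333; principal=19144-1333=17811; balance=199009-17811=181198
23. interest=⌊181198·67/10000⌋=1214; principal=19144-1214=17930; balance=181198-17930=163268
24. interest=⌊163268·67/10000⌋=1093; principal=19144-1093=18051; balance=163268-18051=145217
25. interest=⌊145217·67/10000⌋=972; principal=19144-972=18172; balance=145217-18172=127045
26. interest=⌊127045·67/10000⌋=851; principal=19144-851=18293; balance=127045-18293=108752
27. interest=⌊108752·67/10000⌋=728; principal=19144-728=18416; balance=108752-18416=90336
28. interest=⌊90336·67/10000⌋=605; principal=19144-605=18539; balance=90336-18539=71797
29. interest=⌊71797·67/10000⌋=481; principal=19144-481=18663; balance=71797-18663=53134
30. interest=⌊53134·67/10000⌋=355; principal=19144-355=18789; balance=53134-18789=34345
31. interest=⌊34345·67/10000⌋=230; principal=19144-230=18914; balance=34345-18914=15431
32. interest=⌊15431·67/10000⌋=103; principal=min(19144-103,15431)=15431; balance=15431-15431=0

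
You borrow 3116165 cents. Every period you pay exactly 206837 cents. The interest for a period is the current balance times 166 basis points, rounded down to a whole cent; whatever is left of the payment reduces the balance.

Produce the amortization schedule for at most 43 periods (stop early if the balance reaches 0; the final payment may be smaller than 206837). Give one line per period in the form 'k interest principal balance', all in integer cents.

1. interest=⌊3116165·166/10000⌋=51728; principal=206837-51728=155109; balance=3116165-155109=2961056
2. interest=⌊2961056·166/10000⌋=49153; principal=206837-49153=157684; balance=2961056-157684=2803372
3. interest=⌊2803372·166/10000⌋=46535; principal=206837-46535=160302; balance=2803372-160302=2643070
4. interest=⌊2643070·166/10000⌋=43874; principal=206837-43874=162963; balance=2643070-162963=2480107
5. interest=⌊2480107·166/10000⌋=41169; principal=206837-41169=165668; balance=2480107-165668=2314439
6. interest=⌊2314439·166/10000⌋=38419; principal=206837-38419=168418; balance=2314439-168418=2146021
7. interest=⌊2146021·166/10000⌋=35623; principal=206837-35623=171214; balance=2146021-171214=1974807
8. interest=⌊1974807·166/10000⌋=32781; principal=206837-32781=174056; balance=1974807-174056=1800751
9. interest=⌊1800751·166/10000⌋=29892; principal=206837-29892=176945; balance=1800751-176945=1623806
10. interest=⌊1623806·166/10000⌋=26955; principal=206837-26955=179882; balance=1623806-179882=1443924
11. interest=⌊1443924·166/10000⌋=23969; principal=206837-23969=182868; balance=1443924-182868=1261056
12. interest=⌊1261056·166/10000⌋=20933; principal=206837-20933=185904; balance=1261056-185904=1075152
13. interest=⌊1075152·166/10000⌋=17847; principal=206837-17847=188990; balance=1075152-188990=886162
14. interest=⌊886162·166/10000⌋=14710; principal=206837-14710=192127; balance=886162-192127=694035
15. interest=⌊694035·166/10000⌋=11520; principal=206837-11520=195317; balance=694035-195317=498718
16. interest=⌊498718·166/10000⌋=8278; principal=206837-8278=198559; balance=498718-198559=300159
17. interest=⌊300159·166/10000⌋=4982; principal=206837-4982=201855; balance=300159-201855=98304
18. interest=⌊98304·166/10000⌋=1631; principal=min(206837-1631,98304)=98304; balance=98304-98304=0

1 51728 155109 2961056
2 49153 157684 2803372
3 46535 160302 2643070
4 43874 162963 2480107
5 41169 165668 2314439
6 38419 168418 2146021
7 35623 171214 1974807
8 32781 174056 1800751
9 29892 176945 1623806
10 26955 179882 1443924
11 23969 182868 1261056
12 20933 185904 1075152
13 17847 188990 886162
14 14710 192127 694035
15 11520 195317 498718
16 8278 198559 300159
17 4982 201855 98304
18 1631 98304 0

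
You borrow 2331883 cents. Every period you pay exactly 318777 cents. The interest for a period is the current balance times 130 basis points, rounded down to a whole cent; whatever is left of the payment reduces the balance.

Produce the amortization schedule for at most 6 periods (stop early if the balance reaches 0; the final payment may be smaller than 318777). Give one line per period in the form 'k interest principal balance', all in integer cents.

1 30314 288463 2043420
2 26564 292213 1751207
3 22765 296012 1455195
4 18917 299860 1155335
5 15019 303758 851577
6 11070 307707 543870

1. interest=⌊2331883·130/10000⌋=30314; principal=318777-30314=288463; balance=2331883-288463=2043420
2. interest=⌊2043420·130/10000⌋=26564; principal=318777-26564=292213; balance=2043420-292213=1751207
3. interest=⌊1751207·130/10000⌋=22765; principal=318777-22765=296012; balance=1751207-296012=1455195
4. interest=⌊1455195·130/10000⌋=18917; principal=318777-18917=299860; balance=1455195-299860=1155335
5. interest=⌊1155335·130/10000⌋=15019; principal=318777-15019=303758; balance=1155335-303758=851577
6. interest=⌊851577·130/10000⌋=11070; principal=318777-11070=307707; balance=851577-307707=543870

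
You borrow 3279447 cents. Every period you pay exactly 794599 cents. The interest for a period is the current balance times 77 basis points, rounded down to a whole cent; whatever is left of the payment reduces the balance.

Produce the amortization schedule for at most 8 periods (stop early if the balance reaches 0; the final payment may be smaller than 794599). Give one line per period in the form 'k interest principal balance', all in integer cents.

1. interest=⌊3279447·77/10000⌋=25251; principal=794599-25251=769348; balance=3279447-769348=2510099
2. interest=⌊2510099·77/10000⌋=19327; principal=794599-19327=775272; balance=2510099-775272=1734827
3. interest=⌊1734827·77/10000⌋=13358; principal=794599-13358=781241; balance=1734827-781241=953586
4. interest=⌊953586·77/10000⌋=7342; principal=794599-7342=787257; balance=953586-787257=166329
5. interest=⌊166329·77/10000⌋=1280; principal=min(794599-1280,166329)=166329; balance=166329-166329=0

1 25251 769348 2510099
2 19327 775272 1734827
3 13358 781241 953586
4 7342 787257 166329
5 1280 166329 0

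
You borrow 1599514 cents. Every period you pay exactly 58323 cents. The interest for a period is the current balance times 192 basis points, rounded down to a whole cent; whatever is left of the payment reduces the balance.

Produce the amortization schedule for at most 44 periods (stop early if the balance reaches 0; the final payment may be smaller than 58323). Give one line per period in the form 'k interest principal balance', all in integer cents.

1. interest=⌊1599514·192/10000⌋=30710; principal=58323-30710=27613; balance=1599514-27613=1571901
2. interest=⌊1571901·192/10000⌋=30180; principal=58323-30180=28143; balance=1571901-28143=1543758
3. interest=⌊1543758·192/10000⌋=29640; principal=58323-29640=28683; balance=1543758-28683=1515075
4. interest=⌊1515075·192/10000⌋=29089; principal=58323-29089=29234; balance=1515075-29234=1485841
5. interest=⌊1485841·192/10000⌋=28528; principal=58323-28528=29795; balance=1485841-29795=1456046
6. interest=⌊1456046·192/10000⌋=27956; principal=58323-27956=30367; balance=1456046-30367=1425679
7. interest=⌊1425679·192/10000⌋=27373; principal=58323-27373=30950; balance=1425679-30950=1394729
8. interest=⌊1394729·192/10000⌋=26778; principal=58323-26778=31545; balance=1394729-31545=1363184
9. interest=⌊1363184·192/10000⌋=26173; principal=58323-26173=32150; balance=1363184-32150=1331034
10. interest=⌊1331034·192/10000⌋=25555; principal=58323-25555=32768; balance=1331034-32768=1298266
11. interest=⌊1298266·192/10000⌋=24926; principal=58323-24926=33397; balance=1298266-33397=1264869
12. interest=⌊1264869·192/10000⌋=24285; principal=58323-24285=34038; balance=1264869-34038=1230831
13. interest=⌊1230831·192/10000⌋=23631; principal=58323-23631=34692; balance=1230831-34692=1196139
14. interest=⌊1196139·192/10000⌋=22965; principal=58323-22965=35358; balance=1196139-35358=1160781
15. interest=⌊1160781·192/10000⌋=22286; principal=58323-22286=36037; balance=1160781-36037=1124744
16. interest=⌊1124744·192/10000⌋=21595; principal=58323-21595=36728; balance=1124744-36728=1088016
17. interest=⌊1088016·192/10000⌋=20889; principal=58323-20889=37434; balance=1088016-37434=1050582
18. interest=⌊1050582·192/10000⌋=20171; principal=58323-20171=38152; balance=1050582-38152=1012430
19. interest=⌊1012430·192/10000⌋=19438; principal=58323-19438=38885; balance=1012430-38885=973545
20. interest=⌊973545·192/10000⌋=18692; principal=58323-18692=39631; balance=973545-39631=933914
21. interest=⌊933914·192/10000⌋=17931; principal=58323-17931=40392; balance=933914-40392=893522
22. interest=⌊893522·192/10000⌋=17155; principal=58323-17155=41168; balance=893522-41168=852354
23. interest=⌊852354·192/10000⌋=16365; principal=58323-16365=41958; balance=852354-41958=810396
24. interest=⌊810396·192/10000⌋=15559; principal=58323-15559=42764; balance=810396-42764=767632
25. interest=⌊767632·192/10000⌋=14738; principal=58323-14738=43585; balance=767632-43585=724047
26. interest=⌊724047·192/10000⌋=13901; principal=58323-13901=44422; balance=724047-44422=679625
27. interest=⌊679625·192/10000⌋=13048; principal=58323-13048=45275; balance=679625-45275=634350
28. interest=⌊634350·192/10000⌋=12179; principal=58323-12179=46144; balance=634350-46144=588206
29. interest=⌊588206·192/10000⌋=11293; principal=58323-11293=47030; balance=588206-47030=541176
30. interest=⌊541176·192/10000⌋=10390; principal=58323-10390=47933; balance=541176-47933=493243
31. interest=⌊493243·192/10000⌋=9470; principal=58323-9470=48853; balance=493243-48853=444390
32. interest=⌊444390·192/10000⌋=8532; principal=58323-8532=49791; balance=444390-49791=394599
33. interest=⌊394599·192/10000⌋=7576; principal=58323-7576=50747; balance=394599-50747=343852
34. interest=⌊343852·192/10000⌋=6601; principal=58323-6601=51722; balance=343852-51722=292130
35. interest=⌊292130·192/10000⌋=5608; principal=58323-5608=52715; balance=292130-52715=239415
36. interest=⌊239415·192/10000⌋=4596; principal=58323-4596=53727; balance=239415-53727=185688
37. interest=⌊185688·192/10000⌋=3565; principal=58323-3565=54758; balance=185688-54758=130930
38. interest=⌊130930·192/10000⌋=2513; principal=58323-2513=55810; balance=130930-55810=75120
39. interest=⌊75120·192/10000⌋=1442; principal=58323-1442=56881; balance=75120-56881=18239
40. interest=⌊18239·192/10000⌋=350; principal=min(58323-350,18239)=18239; balance=18239-18239=0

1 30710 27613 1571901
2 30180 28143 1543758
3 29640 28683 1515075
4 29089 29234 1485841
5 28528 29795 1456046
6 27956 30367 1425679
7 27373 30950 1394729
8 26778 31545 1363184
9 26173 32150 1331034
10 25555 32768 1298266
11 24926 33397 1264869
12 24285 34038 1230831
13 23631 34692 1196139
14 22965 35358 1160781
15 22286 36037 1124744
16 21595 36728 1088016
17 20889 37434 1050582
18 20171 38152 1012430
19 19438 38885 973545
20 18692 39631 933914
21 17931 40392 893522
22 17155 41168 852354
23 16365 41958 810396
24 15559 42764 767632
25 14738 43585 724047
26 13901 44422 679625
27 13048 45275 634350
28 12179 46144 588206
29 11293 47030 541176
30 10390 47933 493243
31 9470 48853 444390
32 8532 49791 394599
33 7576 50747 343852
34 6601 51722 292130
35 5608 52715 239415
36 4596 53727 185688
37 3565 54758 130930
38 2513 55810 75120
39 1442 56881 18239
40 350 18239 0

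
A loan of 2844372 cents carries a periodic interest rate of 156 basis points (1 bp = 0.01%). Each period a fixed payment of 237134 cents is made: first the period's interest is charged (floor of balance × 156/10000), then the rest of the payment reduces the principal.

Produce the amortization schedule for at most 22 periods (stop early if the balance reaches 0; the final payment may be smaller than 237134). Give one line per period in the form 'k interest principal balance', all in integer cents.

1 44372 192762 2651610
2 41365 195769 2455841
3 38311 198823 2257018
4 35209 201925 2055093
5 32059 205075 1850018
6 28860 208274 1641744
7 25611 211523 1430221
8 22311 214823 1215398
9 18960 218174 997224
10 15556 221578 775646
11 12100 225034 550612
12 8589 228545 322067
13 5024 232110 89957
14 1403 89957 0

1. interest=⌊2844372·156/10000⌋=44372; principal=237134-44372=192762; balance=2844372-192762=2651610
2. interest=⌊2651610·156/10000⌋=41365; principal=237134-41365=195769; balance=2651610-195769=2455841
3. interest=⌊2455841·156/10000⌋=38311; principal=237134-38311=198823; balance=2455841-198823=2257018
4. interest=⌊2257018·156/10000⌋=35209; principal=237134-35209=201925; balance=2257018-201925=2055093
5. interest=⌊2055093·156/10000⌋=32059; principal=237134-32059=205075; balance=2055093-205075=1850018
6. interest=⌊1850018·156/10000⌋=28860; principal=237134-28860=208274; balance=1850018-208274=1641744
7. interest=⌊1641744·156/10000⌋=25611; principal=237134-25611=211523; balance=1641744-211523=1430221
8. interest=⌊1430221·156/10000⌋=22311; principal=237134-22311=214823; balance=1430221-214823=1215398
9. interest=⌊1215398·156/10000⌋=18960; principal=237134-18960=218174; balance=1215398-218174=997224
10. interest=⌊997224·156/10000⌋=15556; principal=237134-15556=221578; balance=997224-221578=775646
11. interest=⌊775646·156/10000⌋=12100; principal=237134-12100=225034; balance=775646-225034=550612
12. interest=⌊550612·156/10000⌋=8589; principal=237134-8589=228545; balance=550612-228545=322067
13. interest=⌊322067·156/10000⌋=5024; principal=237134-5024=232110; balance=322067-232110=89957
14. interest=⌊89957·156/10000⌋=1403; principal=min(237134-1403,89957)=89957; balance=89957-89957=0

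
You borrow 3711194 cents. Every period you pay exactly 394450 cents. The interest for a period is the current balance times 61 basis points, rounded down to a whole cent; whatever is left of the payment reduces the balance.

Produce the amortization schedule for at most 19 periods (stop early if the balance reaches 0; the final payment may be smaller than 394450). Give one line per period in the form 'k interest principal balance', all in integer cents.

1 22638 371812 3339382
2 20370 374080 2965302
3 18088 376362 2588940
4 15792 378658 2210282
5 13482 380968 1829314
6 11158 383292 1446022
7 8820 385630 1060392
8 6468 387982 672410
9 4101 390349 282061
10 1720 282061 0

1. interest=⌊3711194·61/10000⌋=22638; principal=394450-22638=371812; balance=3711194-371812=3339382
2. interest=⌊3339382·61/10000⌋=20370; principal=394450-20370=374080; balance=3339382-374080=2965302
3. interest=⌊2965302·61/10000⌋=18088; principal=394450-18088=376362; balance=2965302-376362=2588940
4. interest=⌊2588940·61/10000⌋=15792; principal=394450-15792=378658; balance=2588940-378658=2210282
5. interest=⌊2210282·61/10000⌋=13482; principal=394450-13482=380968; balance=2210282-380968=1829314
6. interest=⌊1829314·61/10000⌋=11158; principal=394450-11158=383292; balance=1829314-383292=1446022
7. interest=⌊1446022·61/10000⌋=8820; principal=394450-8820=385630; balance=1446022-385630=1060392
8. interest=⌊1060392·61/10000⌋=6468; principal=394450-6468=387982; balance=1060392-387982=672410
9. interest=⌊672410·61/10000⌋=4101; principal=394450-4101=390349; balance=672410-390349=282061
10. interest=⌊282061·61/10000⌋=1720; principal=min(394450-1720,282061)=282061; balance=282061-282061=0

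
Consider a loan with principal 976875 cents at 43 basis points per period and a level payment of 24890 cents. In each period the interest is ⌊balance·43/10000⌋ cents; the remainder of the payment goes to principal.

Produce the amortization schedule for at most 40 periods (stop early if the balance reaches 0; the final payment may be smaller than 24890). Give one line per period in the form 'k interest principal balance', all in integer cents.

1 4200 20690 956185
2 4111 20779 935406
3 4022 20868 914538
4 3932 20958 893580
5 3842 21048 872532
6 3751 21139 851393
7 3660 21230 830163
8 3569 21321 808842
9 3478 21412 787430
10 3385 21505 765925
11 3293 21597 744328
12 3200 21690 722638
13 3107 21783 700855
14 3013 21877 678978
15 2919 21971 657007
16 2825 22065 634942
17 2730 22160 612782
18 2634 22256 590526
19 2539 22351 568175
20 2443 22447 545728
21 2346 22544 523184
22 2249 22641 500543
23 2152 22738 477805
24 2054 22836 454969
25 1956 22934 432035
26 1857 23033 409002
27 1758 23132 385870
28 1659 23231 362639
29 1559 23331 339308
30 1459 23431 315877
31 1358 23532 292345
32 1257 23633 268712
33 1155 23735 244977
34 1053 23837 221140
35 950 23940 197200
36 847 24043 173157
37 744 24146 149011
38 640 24250 124761
39 536 24354 100407
40 431 24459 75948

1. interest=⌊976875·43/10000⌋=4200; principal=24890-4200=20690; balance=976875-20690=956185
2. interest=⌊956185·43/10000⌋=4111; principal=24890-4111=20779; balance=956185-20779=935406
3. interest=⌊935406·43/10000⌋=4022; principal=24890-4022=20868; balance=935406-20868=914538
4. interest=⌊914538·43/10000⌋=3932; principal=24890-3932=20958; balance=914538-20958=893580
5. interest=⌊893580·43/10000⌋=3842; principal=24890-3842=21048; balance=893580-21048=872532
6. interest=⌊872532·43/10000⌋=3751; principal=24890-3751=21139; balance=872532-21139=851393
7. interest=⌊851393·43/10000⌋=3660; principal=24890-3660=21230; balance=851393-21230=830163
8. interest=⌊830163·43/10000⌋=3569; principal=24890-3569=21321; balance=830163-21321=808842
9. interest=⌊808842·43/10000⌋=3478; principal=24890-3478=21412; balance=808842-21412=787430
10. interest=⌊787430·43/10000⌋=3385; principal=24890-3385=21505; balance=787430-21505=765925
11. interest=⌊765925·43/10000⌋=3293; principal=24890-3293=21597; balance=765925-21597=744328
12. interest=⌊744328·43/10000⌋=3200; principal=24890-3200=21690; balance=744328-21690=722638
13. interest=⌊722638·43/10000⌋=3107; principal=24890-3107=21783; balance=722638-21783=700855
14. interest=⌊700855·43/10000⌋=3013; principal=24890-3013=21877; balance=700855-21877=678978
15. interest=⌊678978·43/10000⌋=2919; principal=24890-2919=21971; balance=678978-21971=657007
16. interest=⌊657007·43/10000⌋=2825; principal=24890-2825=22065; balance=657007-22065=634942
17. interest=⌊634942·43/10000⌋=2730; principal=24890-2730=22160; balance=634942-22160=612782
18. interest=⌊612782·43/10000⌋=2634; principal=24890-2634=22256; balance=612782-22256=590526
19. interest=⌊590526·43/10000⌋=2539; principal=24890-2539=22351; balance=590526-22351=568175
20. interest=⌊568175·43/10000⌋=2443; principal=24890-2443=22447; balance=568175-22447=545728
21. interest=⌊545728·43/10000⌋=2346; principal=24890-2346=22544; balance=545728-22544=523184
22. interest=⌊523184·43/10000⌋=2249; principal=24890-2249=22641; balance=523184-22641=500543
23. interest=⌊500543·43/10000⌋=2152; principal=24890-2152=22738; balance=500543-22738=477805
24. interest=⌊477805·43/10000⌋=2054; principal=24890-2054=22836; balance=477805-22836=454969
25. interest=⌊454969·43/10000⌋=1956; principal=24890-1956=22934; balance=454969-22934=432035
26. interest=⌊432035·43/10000⌋=1857; principal=24890-1857=23033; balance=432035-23033=409002
27. interest=⌊409002·43/10000⌋=1758; principal=24890-1758=23132; balance=409002-23132=385870
28. interest=⌊385870·43/10000⌋=1659; principal=24890-1659=23231; balance=385870-23231=362639
29. interest=⌊362639·43/10000⌋=1559; principal=24890-1559=23331; balance=362639-23331=339308
30. interest=⌊339308·43/10000⌋=1459; principal=24890-1459=23431; balance=339308-23431=315877
31. interest=⌊315877·43/10000⌋=1358; principal=24890-1358=23532; balance=315877-23532=292345
32. interest=⌊292345·43/10000⌋=1257; principal=24890-1257=23633; balance=292345-23633=268712
33. interest=⌊268712·43/10000⌋=1155; principal=24890-1155=23735; balance=268712-23735=244977
34. interest=⌊244977·43/10000⌋=1053; principal=24890-1053=23837; balance=244977-23837=221140
35. interest=⌊221140·43/10000⌋=950; principal=24890-950=23940; balance=221140-23940=197200
36. interest=⌊197200·43/10000⌋=847; principal=24890-847=24043; balance=197200-24043=173157
37. interest=⌊173157·43/10000⌋=744; principal=24890-744=24146; balance=173157-24146=149011
38. interest=⌊149011·43/10000⌋=640; principal=24890-640=24250; balance=149011-24250=124761
39. interest=⌊124761·43/10000⌋=536; principal=24890-536=24354; balance=124761-24354=100407
40. interest=⌊100407·43/10000⌋=431; principal=24890-431=24459; balance=100407-24459=75948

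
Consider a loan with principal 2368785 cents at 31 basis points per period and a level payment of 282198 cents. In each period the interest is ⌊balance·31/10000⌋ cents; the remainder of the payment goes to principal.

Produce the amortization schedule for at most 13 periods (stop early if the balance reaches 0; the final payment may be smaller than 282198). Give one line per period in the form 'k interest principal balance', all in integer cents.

1. interest=⌊2368785·31/10000⌋=7343; principal=282198-7343=274855; balance=2368785-274855=2093930
2. interest=⌊2093930·31/10000⌋=6491; principal=282198-6491=275707; balance=2093930-275707=1818223
3. interest=⌊1818223·31/10000⌋=5636; principal=282198-5636=276562; balance=1818223-276562=1541661
4. interest=⌊1541661·31/10000⌋=4779; principal=282198-4779=277419; balance=1541661-277419=1264242
5. interest=⌊1264242·31/10000⌋=3919; principal=282198-3919=278279; balance=1264242-278279=985963
6. interest=⌊985963·31/10000⌋=3056; principal=282198-3056=279142; balance=985963-279142=706821
7. interest=⌊706821·31/10000⌋=2191; principal=282198-2191=280007; balance=706821-280007=426814
8. interest=⌊426814·31/10000⌋=1323; principal=282198-1323=280875; balance=426814-280875=145939
9. interest=⌊145939·31/10000⌋=452; principal=min(282198-452,145939)=145939; balance=145939-145939=0

1 7343 274855 2093930
2 6491 275707 1818223
3 5636 276562 1541661
4 4779 277419 1264242
5 3919 278279 985963
6 3056 279142 706821
7 2191 280007 426814
8 1323 280875 145939
9 452 145939 0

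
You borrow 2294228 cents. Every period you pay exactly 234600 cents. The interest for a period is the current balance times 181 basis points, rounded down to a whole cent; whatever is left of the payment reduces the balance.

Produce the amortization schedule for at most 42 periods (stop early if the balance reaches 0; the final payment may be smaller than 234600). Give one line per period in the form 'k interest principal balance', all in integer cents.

1. interest=⌊2294228·181/10000⌋=41525; principal=234600-41525=193075; balance=2294228-193075=2101153
2. interest=⌊2101153·181/10000⌋=38030; principal=234600-38030=196570; balance=2101153-196570=1904583
3. interest=⌊1904583·181/10000⌋=34472; principal=234600-34472=200128; balance=1904583-200128=1704455
4. interest=⌊1704455·181/10000⌋=30850; principal=234600-30850=203750; balance=1704455-203750=1500705
5. interest=⌊1500705·181/10000⌋=27162; principal=234600-27162=207438; balance=1500705-207438=1293267
6. interest=⌊1293267·181/10000⌋=23408; principal=234600-23408=211192; balance=1293267-211192=1082075
7. interest=⌊1082075·181/10000⌋=19585; principal=234600-19585=215015; balance=1082075-215015=867060
8. interest=⌊867060·181/10000⌋=15693; principal=234600-15693=218907; balance=867060-218907=648153
9. interest=⌊648153·181/10000⌋=11731; principal=234600-11731=222869; balance=648153-222869=425284
10. interest=⌊425284·181/10000⌋=7697; principal=234600-7697=226903; balance=425284-226903=198381
11. interest=⌊198381·181/10000⌋=3590; principal=min(234600-3590,198381)=198381; balance=198381-198381=0

1 41525 193075 2101153
2 38030 196570 1904583
3 34472 200128 1704455
4 30850 203750 1500705
5 27162 207438 1293267
6 23408 211192 1082075
7 19585 215015 867060
8 15693 218907 648153
9 11731 222869 425284
10 7697 226903 198381
11 3590 198381 0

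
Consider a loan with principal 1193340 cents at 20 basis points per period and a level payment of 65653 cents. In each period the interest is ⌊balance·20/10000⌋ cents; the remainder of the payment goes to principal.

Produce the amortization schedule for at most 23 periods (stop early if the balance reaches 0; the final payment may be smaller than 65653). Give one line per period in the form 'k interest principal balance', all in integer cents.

1 2386 63267 1130073
2 2260 63393 1066680
3 2133 63520 1003160
4 2006 63647 939513
5 1879 63774 875739
6 1751 63902 811837
7 1623 64030 747807
8 1495 64158 683649
9 1367 64286 619363
10 1238 64415 554948
11 1109 64544 490404
12 980 64673 425731
13 851 64802 360929
14 721 64932 295997
15 591 65062 230935
16 461 65192 165743
17 331 65322 100421
18 200 65453 34968
19 69 34968 0

1. interest=⌊1193340·20/10000⌋=2386; principal=65653-2386=63267; balance=1193340-63267=1130073
2. interest=⌊1130073·20/10000⌋=2260; principal=65653-2260=63393; balance=1130073-63393=1066680
3. interest=⌊1066680·20/10000⌋=2133; principal=65653-2133=63520; balance=1066680-63520=1003160
4. interest=⌊1003160·20/10000⌋=2006; principal=65653-2006=63647; balance=1003160-63647=939513
5. interest=⌊939513·20/10000⌋=1879; principal=65653-1879=63774; balance=939513-63774=875739
6. interest=⌊875739·20/10000⌋=1751; principal=65653-1751=63902; balance=875739-63902=811837
7. interest=⌊811837·20/10000⌋=1623; principal=65653-1623=64030; balance=811837-64030=747807
8. interest=⌊747807·20/10000⌋=1495; principal=65653-1495=64158; balance=747807-64158=683649
9. interest=⌊683649·20/10000⌋=1367; principal=65653-1367=64286; balance=683649-64286=619363
10. interest=⌊619363·20/10000⌋=1238; principal=65653-1238=64415; balance=619363-64415=554948
11. interest=⌊554948·20/10000⌋=1109; principal=65653-1109=64544; balance=554948-64544=490404
12. interest=⌊490404·20/10000⌋=980; principal=65653-980=64673; balance=490404-64673=425731
13. interest=⌊425731·20/10000⌋=851; principal=65653-851=64802; balance=425731-64802=360929
14. interest=⌊360929·20/10000⌋=721; principal=65653-721=64932; balance=360929-64932=295997
15. interest=⌊295997·20/10000⌋=591; principal=65653-591=65062; balance=295997-65062=230935
16. interest=⌊230935·20/10000⌋=461; principal=65653-461=65192; balance=230935-65192=165743
17. interest=⌊165743·20/10000⌋=331; principal=65653-331=65322; balance=165743-65322=100421
18. interest=⌊100421·20/10000⌋=200; principal=65653-200=65453; balance=100421-65453=34968
19. interest=⌊34968·20/10000⌋=69; principal=min(65653-69,34968)=34968; balance=34968-34968=0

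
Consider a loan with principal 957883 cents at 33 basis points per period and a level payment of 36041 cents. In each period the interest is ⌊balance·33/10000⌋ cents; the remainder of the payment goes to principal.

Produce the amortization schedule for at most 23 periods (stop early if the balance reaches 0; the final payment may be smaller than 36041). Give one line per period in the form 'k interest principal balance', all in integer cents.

1 3161 32880 925003
2 3052 32989 892014
3 2943 33098 858916
4 2834 33207 825709
5 2724 33317 792392
6 2614 33427 758965
7 2504 33537 725428
8 2393 33648 691780
9 2282 33759 658021
10 2171 33870 624151
11 2059 33982 590169
12 1947 34094 556075
13 1835 34206 521869
14 1722 34319 487550
15 1608 34433 453117
16 1495 34546 418571
17 1381 34660 383911
18 1266 34775 349136
19 1152 34889 314247
20 1037 35004 279243
21 921 35120 244123
22 805 35236 208887
23 689 35352 173535

1. interest=⌊957883·33/10000⌋=3161; principal=36041-3161=32880; balance=957883-32880=925003
2. interest=⌊925003·33/10000⌋=3052; principal=36041-3052=32989; balance=925003-32989=892014
3. interest=⌊892014·33/10000⌋=2943; principal=36041-2943=33098; balance=892014-33098=858916
4. interest=⌊858916·33/10000⌋=2834; principal=36041-2834=33207; balance=858916-33207=825709
5. interest=⌊825709·33/10000⌋=2724; principal=36041-2724=33317; balance=825709-33317=792392
6. interest=⌊792392·33/10000⌋=2614; principal=36041-2614=33427; balance=792392-33427=758965
7. interest=⌊758965·33/10000⌋=2504; principal=36041-2504=33537; balance=758965-33537=725428
8. interest=⌊725428·33/10000⌋=2393; principal=36041-2393=33648; balance=725428-33648=691780
9. interest=⌊691780·33/10000⌋=2282; principal=36041-2282=33759; balance=691780-33759=658021
10. interest=⌊658021·33/10000⌋=2171; principal=36041-2171=33870; balance=658021-33870=624151
11. interest=⌊624151·33/10000⌋=2059; principal=36041-2059=33982; balance=624151-33982=590169
12. interest=⌊590169·33/10000⌋=1947; principal=36041-1947=34094; balance=590169-34094=556075
13. interest=⌊556075·33/10000⌋=1835; principal=36041-1835=34206; balance=556075-34206=521869
14. interest=⌊521869·33/10000⌋=1722; principal=36041-1722=34319; balance=521869-34319=487550
15. interest=⌊487550·33/10000⌋=1608; principal=36041-1608=34433; balance=487550-34433=453117
16. interest=⌊453117·33/10000⌋=1495; principal=36041-1495=34546; balance=453117-34546=418571
17. interest=⌊418571·33/10000⌋=1381; principal=36041-1381=34660; balance=418571-34660=383911
18. interest=⌊383911·33/10000⌋=1266; principal=36041-1266=34775; balance=383911-34775=349136
19. interest=⌊349136·33/10000⌋=1152; principal=36041-1152=34889; balance=349136-34889=314247
20. interest=⌊314247·33/10000⌋=1037; principal=36041-1037=35004; balance=314247-35004=279243
21. interest=⌊279243·33/10000⌋=921; principal=36041-921=35120; balance=279243-35120=244123
22. interest=⌊244123·33/10000⌋=805; principal=36041-805=35236; balance=244123-35236=208887
23. interest=⌊208887·33/10000⌋=689; principal=36041-689=35352; balance=208887-35352=173535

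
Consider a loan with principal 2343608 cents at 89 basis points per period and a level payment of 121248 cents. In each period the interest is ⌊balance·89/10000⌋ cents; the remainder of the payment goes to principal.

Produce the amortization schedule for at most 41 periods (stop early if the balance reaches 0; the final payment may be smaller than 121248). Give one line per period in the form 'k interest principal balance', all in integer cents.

1. interest=⌊2343608·89/10000⌋=20858; principal=121248-20858=100390; balance=2343608-100390=2243218
2. interest=⌊2243218·89/10000⌋=19964; principal=121248-19964=101284; balance=2243218-101284=2141934
3. interest=⌊2141934·89/10000⌋=19063; principal=121248-19063=102185; balance=2141934-102185=2039749
4. interest=⌊2039749·89/10000⌋=18153; principal=121248-18153=103095; balance=2039749-103095=1936654
5. interest=⌊1936654·89/10000⌋=17236; principal=121248-17236=104012; balance=1936654-104012=1832642
6. interest=⌊1832642·89/10000⌋=16310; principal=121248-16310=104938; balance=1832642-104938=1727704
7. interest=⌊1727704·89/10000⌋=15376; principal=121248-15376=105872; balance=1727704-105872=1621832
8. interest=⌊1621832·89/10000⌋=14434; principal=121248-14434=106814; balance=1621832-106814=1515018
9. interest=⌊1515018·89/10000⌋=13483; principal=121248-13483=107765; balance=1515018-107765=1407253
10. interest=⌊1407253·89/10000⌋=12524; principal=121248-12524=108724; balance=1407253-108724=1298529
11. interest=⌊1298529·89/10000⌋=11556; principal=121248-11556=109692; balance=1298529-109692=1188837
12. interest=⌊1188837·89/10000⌋=10580; principal=121248-10580=110668; balance=1188837-110668=1078169
13. interest=⌊1078169·89/10000⌋=9595; principal=121248-9595=111653; balance=1078169-111653=966516
14. interest=⌊966516·89/10000⌋=8601; principal=121248-8601=112647; balance=966516-112647=853869
15. interest=⌊853869·89/10000⌋=7599; principal=121248-7599=113649; balance=853869-113649=740220
16. interest=⌊740220·89/10000⌋=6587; principal=121248-6587=114661; balance=740220-114661=625559
17. interest=⌊625559·89/10000⌋=5567; principal=121248-5567=115681; balance=625559-115681=509878
18. interest=⌊509878·89/10000⌋=4537; principal=121248-4537=116711; balance=509878-116711=393167
19. interest=⌊393167·89/10000⌋=3499; principal=121248-3499=117749; balance=393167-117749=275418
20. interest=⌊275418·89/10000⌋=2451; principal=121248-2451=118797; balance=275418-118797=156621
21. interest=⌊156621·89/10000⌋=1393; principal=121248-1393=119855; balance=156621-119855=36766
22. interest=⌊36766·89/10000⌋=327; principal=min(121248-327,36766)=36766; balance=36766-36766=0

1 20858 100390 2243218
2 19964 101284 2141934
3 19063 102185 2039749
4 18153 103095 1936654
5 17236 104012 1832642
6 16310 104938 1727704
7 15376 105872 1621832
8 14434 106814 1515018
9 13483 107765 1407253
10 12524 108724 1298529
11 11556 109692 1188837
12 10580 110668 1078169
13 9595 111653 966516
14 8601 112647 853869
15 7599 113649 740220
16 6587 114661 625559
17 5567 115681 509878
18 4537 116711 393167
19 3499 117749 275418
20 2451 118797 156621
21 1393 119855 36766
22 327 36766 0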